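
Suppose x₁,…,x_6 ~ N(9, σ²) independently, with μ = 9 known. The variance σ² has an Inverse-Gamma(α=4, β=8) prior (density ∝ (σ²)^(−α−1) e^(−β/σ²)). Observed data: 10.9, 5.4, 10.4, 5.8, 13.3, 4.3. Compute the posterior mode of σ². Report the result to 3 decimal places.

Sum of squared deviations about the known mean: SS = (10.9−9)² + (5.4−9)² + (10.4−9)² + (5.8−9)² + (13.3−9)² + (4.3−9)² = 69.35.
The Normal likelihood contributes (σ²)^(−n/2) exp(−SS/(2σ²)), so the posterior is Inverse-Gamma(α + n/2, β + SS/2) = Inverse-Gamma(7, 42.675).
The mode of Inverse-Gamma(a, b) is b/(a+1) = 42.675/8 ≈ 5.334.

σ̂²_MAP = 5.334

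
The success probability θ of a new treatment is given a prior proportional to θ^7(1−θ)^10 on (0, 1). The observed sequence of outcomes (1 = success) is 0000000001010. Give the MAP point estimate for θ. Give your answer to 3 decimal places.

The prior density ∝ θ^7(1−θ)^10 is the kernel of Beta(8, 11).
Data: 2 successes in 13 trials (from the sequence). The binomial likelihood contributes θ^2(1−θ)^11, so the posterior is Beta(8+2, 11+11) = Beta(10, 22).
For Beta(a, b) with a, b > 1 the mode is (a−1)/(a+b−2) = 9/30 ≈ 0.300.

θ̂_MAP = 0.300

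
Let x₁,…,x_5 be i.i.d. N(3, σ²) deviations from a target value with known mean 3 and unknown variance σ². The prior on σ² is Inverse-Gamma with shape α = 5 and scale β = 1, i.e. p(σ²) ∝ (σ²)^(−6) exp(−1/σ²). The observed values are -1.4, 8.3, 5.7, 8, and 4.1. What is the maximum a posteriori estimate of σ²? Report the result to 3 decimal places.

Sum of squared deviations about the known mean: SS = (-1.4−3)² + (8.3−3)² + (5.7−3)² + (8−3)² + (4.1−3)² = 80.95.
The Normal likelihood contributes (σ²)^(−n/2) exp(−SS/(2σ²)), so the posterior is Inverse-Gamma(α + n/2, β + SS/2) = Inverse-Gamma(7.5, 41.475).
The mode of Inverse-Gamma(a, b) is b/(a+1) = 41.475/8.5 ≈ 4.879.

σ̂²_MAP = 4.879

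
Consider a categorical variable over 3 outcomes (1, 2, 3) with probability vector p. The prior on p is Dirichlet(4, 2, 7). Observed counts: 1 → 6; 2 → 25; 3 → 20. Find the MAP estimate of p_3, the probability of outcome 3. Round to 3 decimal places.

MAP estimate: 0.426

The posterior is Dirichlet(αᵢ + nᵢ) = Dirichlet(10, 27, 27).
For a Dirichlet(a₁,…,a_K) with all aᵢ > 1, the mode has j-th component (aⱼ − 1)/(Σaᵢ − K).
Here Σaᵢ = 64 and K = 3, so p_3 = (27 − 1)/(64 − 3) = 26/61 ≈ 0.426.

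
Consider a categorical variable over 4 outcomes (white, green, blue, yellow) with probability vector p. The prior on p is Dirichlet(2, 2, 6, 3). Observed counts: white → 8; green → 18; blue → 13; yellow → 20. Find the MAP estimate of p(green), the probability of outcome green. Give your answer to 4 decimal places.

MAP estimate of p(green) = 0.2794

The posterior is Dirichlet(αᵢ + nᵢ) = Dirichlet(10, 20, 19, 23).
For a Dirichlet(a₁,…,a_K) with all aᵢ > 1, the mode has j-th component (aⱼ − 1)/(Σaᵢ − K).
Here Σaᵢ = 72 and K = 4, so p(green) = (20 − 1)/(72 − 4) = 19/68 ≈ 0.2794.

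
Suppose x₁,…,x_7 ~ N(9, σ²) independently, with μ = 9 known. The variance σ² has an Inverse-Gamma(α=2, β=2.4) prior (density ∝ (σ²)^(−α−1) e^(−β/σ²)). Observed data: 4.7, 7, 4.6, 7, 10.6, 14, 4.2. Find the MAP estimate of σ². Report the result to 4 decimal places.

σ̂²_MAP = 7.7885

Sum of squared deviations about the known mean: SS = (4.7−9)² + (7−9)² + (4.6−9)² + (7−9)² + (10.6−9)² + (14−9)² + (4.2−9)² = 96.45.
The Normal likelihood contributes (σ²)^(−n/2) exp(−SS/(2σ²)), so the posterior is Inverse-Gamma(α + n/2, β + SS/2) = Inverse-Gamma(5.5, 50.625).
The mode of Inverse-Gamma(a, b) is b/(a+1) = 50.625/6.5 ≈ 7.7885.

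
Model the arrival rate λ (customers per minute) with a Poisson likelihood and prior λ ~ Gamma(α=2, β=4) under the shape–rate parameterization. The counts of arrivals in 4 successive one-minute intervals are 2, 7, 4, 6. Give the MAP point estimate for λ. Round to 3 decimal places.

λ̂_MAP = 2.500

Σxᵢ = 2+7+4+6 = 19, with n = 4.
Posterior ∝ λe^(−4λ) · λ^19e^(−4λ) = λ^20e^(−8λ), i.e. Gamma(shape=21, rate=8).
The mode of a Gamma(a, b) with a ≥ 1 (shape–rate) is (a−1)/b = 20/8 ≈ 2.500.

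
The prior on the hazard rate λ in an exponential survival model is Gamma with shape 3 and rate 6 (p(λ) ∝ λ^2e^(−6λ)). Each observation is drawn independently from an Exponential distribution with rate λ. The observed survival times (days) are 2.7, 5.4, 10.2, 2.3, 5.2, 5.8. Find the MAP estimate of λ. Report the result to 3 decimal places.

The Exponential(rate=λ) likelihood is ∝ λ^n e^(−λΣtᵢ). Here n = 6 and Σtᵢ = 2.7 + 5.4 + 10.2 + 2.3 + 5.2 + 5.8 = 31.6.
Posterior ∝ λ^2e^(−6λ) · λ^6e^(−31.6λ) = λ^8e^(−37.6λ), i.e. Gamma(9, 37.6).
Mode = (a−1)/b = 8/37.6 ≈ 0.213.

λ̂_MAP = 0.213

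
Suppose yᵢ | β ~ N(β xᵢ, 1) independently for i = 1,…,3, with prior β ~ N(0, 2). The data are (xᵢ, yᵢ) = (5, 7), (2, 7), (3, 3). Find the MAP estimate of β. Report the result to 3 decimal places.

β̂_MAP = 1.506

log p(β | y) = −Σ(yᵢ − βxᵢ)²/(2·1) − β²/(2·2) + const.
Setting the derivative to zero: Σxᵢ(yᵢ − βxᵢ)/1 − β/2 = 0, so β = Σxᵢyᵢ / (Σxᵢ² + σ²/τ²).
Σxᵢyᵢ = 5·7 + 2·7 + 3·3 = 58; Σxᵢ² = 38; σ²/τ² = 0.5.
β̂_MAP = 58 / (38 + 0.5) = 58/38.5 ≈ 1.506.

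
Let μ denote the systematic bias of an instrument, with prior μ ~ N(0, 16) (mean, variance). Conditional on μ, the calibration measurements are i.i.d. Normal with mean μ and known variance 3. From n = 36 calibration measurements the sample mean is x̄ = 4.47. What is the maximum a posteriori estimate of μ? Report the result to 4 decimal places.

μ̂_MAP = 4.4468

n = 36, x̄ = 4.47.
For a Normal prior and Normal likelihood with known variance, the posterior is Normal; its mode equals its mean, the precision-weighted average.
Prior precision 1/σ₀² = 1/16 = 0.0625; data precision n/σ² = 36/3 = 12.
μ̂ = (0.0625·0 + 12·4.47) / (0.0625 + 12) = 53.64/12.0625 = 21456/4825 ≈ 4.4468.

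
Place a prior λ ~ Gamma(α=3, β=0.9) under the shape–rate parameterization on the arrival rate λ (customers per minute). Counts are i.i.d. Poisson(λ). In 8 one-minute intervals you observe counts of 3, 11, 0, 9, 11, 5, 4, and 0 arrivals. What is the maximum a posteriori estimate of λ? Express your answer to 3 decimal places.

λ̂_MAP = 5.056

Σxᵢ = 3+11+0+9+11+5+4+0 = 43, with n = 8.
Posterior ∝ λ^2e^(−0.9λ) · λ^43e^(−8λ) = λ^45e^(−8.9λ), i.e. Gamma(shape=46, rate=8.9).
The mode of a Gamma(a, b) with a ≥ 1 (shape–rate) is (a−1)/b = 45/8.9 ≈ 5.056.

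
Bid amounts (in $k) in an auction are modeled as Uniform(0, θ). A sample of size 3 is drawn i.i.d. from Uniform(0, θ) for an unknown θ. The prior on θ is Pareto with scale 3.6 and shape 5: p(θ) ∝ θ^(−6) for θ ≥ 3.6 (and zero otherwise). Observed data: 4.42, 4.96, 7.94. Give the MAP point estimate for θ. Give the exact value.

The Uniform(0, θ) likelihood is θ^(−n) for θ ≥ max(xᵢ), zero otherwise. Here max(xᵢ) = 7.94.
Posterior ∝ θ^(−6) · θ^(−3) = θ^(−9) on θ ≥ max(3.6, 7.94) = 7.94.
This density is strictly decreasing in θ, so the posterior mode lies at the lower boundary of the support.

θ̂_MAP = 7.94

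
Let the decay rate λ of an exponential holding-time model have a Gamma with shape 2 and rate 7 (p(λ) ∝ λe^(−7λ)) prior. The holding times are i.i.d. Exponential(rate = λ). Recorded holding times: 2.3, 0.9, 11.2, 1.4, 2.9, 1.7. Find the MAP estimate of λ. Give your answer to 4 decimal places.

The Exponential(rate=λ) likelihood is ∝ λ^n e^(−λΣtᵢ). Here n = 6 and Σtᵢ = 2.3 + 0.9 + 11.2 + 1.4 + 2.9 + 1.7 = 20.4.
Posterior ∝ λe^(−7λ) · λ^6e^(−20.4λ) = λ^7e^(−27.4λ), i.e. Gamma(8, 27.4).
Mode = (a−1)/b = 7/27.4 ≈ 0.2555.

λ̂_MAP = 0.2555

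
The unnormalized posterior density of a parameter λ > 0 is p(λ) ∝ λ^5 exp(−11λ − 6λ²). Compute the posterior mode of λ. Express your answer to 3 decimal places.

λ̂_MAP = 0.333

ℓ'(λ) = 5/λ − 11 − 12λ. Setting this to zero and multiplying by λ: 12λ² + 11λ − 5 = 0.
λ = (−11 + √(11² + 4·12·5)) / (2·12) = (−11 + √361) / 24 = (−11 + 19)/24 = 1/3.
ℓ''(λ) = −5/λ² − 12 < 0, confirming a maximum.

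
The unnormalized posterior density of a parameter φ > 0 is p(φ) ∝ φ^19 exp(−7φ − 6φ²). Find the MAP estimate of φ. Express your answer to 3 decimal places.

ℓ'(φ) = 19/φ − 7 − 12φ. Setting this to zero and multiplying by φ: 12φ² + 7φ − 19 = 0.
φ = (−7 + √(7² + 4·12·19)) / (2·12) = (−7 + √961) / 24 = (−7 + 31)/24 = 1.
ℓ''(φ) = −19/φ² − 12 < 0, confirming a maximum.

φ̂_MAP = 1.000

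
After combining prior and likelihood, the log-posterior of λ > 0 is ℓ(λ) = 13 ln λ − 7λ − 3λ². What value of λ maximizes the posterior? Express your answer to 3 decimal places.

λ̂_MAP = 1.000

ℓ'(λ) = 13/λ − 7 − 6λ. Setting this to zero and multiplying by λ: 6λ² + 7λ − 13 = 0.
λ = (−7 + √(7² + 4·6·13)) / (2·6) = (−7 + √361) / 12 = (−7 + 19)/12 = 1.
ℓ''(λ) = −13/λ² − 6 < 0, confirming a maximum.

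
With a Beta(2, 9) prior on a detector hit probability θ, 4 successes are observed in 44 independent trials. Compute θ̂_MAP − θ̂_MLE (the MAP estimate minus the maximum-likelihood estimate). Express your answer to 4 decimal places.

MAP − MLE = 0.0034

Posterior is Beta(6, 49); MAP = (6−1)/(55−2) = 5/53 ≈ 0.09434.
MLE ignores the prior: θ̂_MLE = k/n = 4/44 ≈ 0.09091.
Difference = 5/53 − 4/44 = 2/583 ≈ 0.0034.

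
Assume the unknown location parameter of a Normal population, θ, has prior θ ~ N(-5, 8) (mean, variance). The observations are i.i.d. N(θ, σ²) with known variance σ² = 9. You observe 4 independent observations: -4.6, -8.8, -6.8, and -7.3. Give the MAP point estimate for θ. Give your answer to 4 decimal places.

θ̂_MAP = -6.4634

n = 4; x̄ = ((-4.6) + (-8.8) + (-6.8) + (-7.3))/4 = -27.5/4 = -6.875.
For a Normal prior and Normal likelihood with known variance, the posterior is Normal; its mode equals its mean, the precision-weighted average.
Prior precision 1/σ₀² = 1/8 = 0.125; data precision n/σ² = 4/9.
θ̂ = (0.125·(-5) + (4/9)·(-6.875)) / (0.125 + 4/9) = (-265/72)/(41/72) = -265/41 ≈ -6.4634.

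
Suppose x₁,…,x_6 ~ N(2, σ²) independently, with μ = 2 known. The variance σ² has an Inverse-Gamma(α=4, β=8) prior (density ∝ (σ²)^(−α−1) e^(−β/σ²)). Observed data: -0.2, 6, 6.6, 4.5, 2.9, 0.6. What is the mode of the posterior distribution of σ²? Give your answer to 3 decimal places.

Sum of squared deviations about the known mean: SS = (-0.2−2)² + (6−2)² + (6.6−2)² + (4.5−2)² + (2.9−2)² + (0.6−2)² = 51.02.
The Normal likelihood contributes (σ²)^(−n/2) exp(−SS/(2σ²)), so the posterior is Inverse-Gamma(α + n/2, β + SS/2) = Inverse-Gamma(7, 33.51).
The mode of Inverse-Gamma(a, b) is b/(a+1) = 33.51/8 ≈ 4.189.

σ̂²_MAP = 4.189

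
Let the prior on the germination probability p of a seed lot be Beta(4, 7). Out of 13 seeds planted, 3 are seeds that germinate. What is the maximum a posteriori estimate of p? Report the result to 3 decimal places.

Prior: Beta(4, 7).
Data: 3 successes in 13 trials. The binomial likelihood contributes p^3(1−p)^10, so the posterior is Beta(4+3, 7+10) = Beta(7, 17).
For Beta(a, b) with a, b > 1 the mode is (a−1)/(a+b−2) = 6/22 ≈ 0.273.

p̂_MAP = 0.273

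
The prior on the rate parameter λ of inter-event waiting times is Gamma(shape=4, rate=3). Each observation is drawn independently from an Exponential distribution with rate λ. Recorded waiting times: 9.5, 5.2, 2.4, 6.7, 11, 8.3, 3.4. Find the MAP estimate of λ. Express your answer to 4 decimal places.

The Exponential(rate=λ) likelihood is ∝ λ^n e^(−λΣtᵢ). Here n = 7 and Σtᵢ = 9.5 + 5.2 + 2.4 + 6.7 + 11 + 8.3 + 3.4 = 46.5.
Posterior ∝ λ^3e^(−3λ) · λ^7e^(−46.5λ) = λ^10e^(−49.5λ), i.e. Gamma(11, 49.5).
Mode = (a−1)/b = 10/49.5 ≈ 0.2020.

λ̂_MAP = 0.2020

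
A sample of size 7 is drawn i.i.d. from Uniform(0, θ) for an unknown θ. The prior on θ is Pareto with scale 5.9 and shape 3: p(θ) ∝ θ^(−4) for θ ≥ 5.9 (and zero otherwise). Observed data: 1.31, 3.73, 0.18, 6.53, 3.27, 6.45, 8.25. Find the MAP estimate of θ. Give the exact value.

The Uniform(0, θ) likelihood is θ^(−n) for θ ≥ max(xᵢ), zero otherwise. Here max(xᵢ) = 8.25.
Posterior ∝ θ^(−4) · θ^(−7) = θ^(−11) on θ ≥ max(5.9, 8.25) = 8.25.
This density is strictly decreasing in θ, so the posterior mode lies at the lower boundary of the support.

θ̂_MAP = 8.25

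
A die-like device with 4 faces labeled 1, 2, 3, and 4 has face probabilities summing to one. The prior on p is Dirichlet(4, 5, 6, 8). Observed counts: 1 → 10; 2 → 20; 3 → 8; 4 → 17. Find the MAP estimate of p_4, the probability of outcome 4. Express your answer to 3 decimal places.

MAP estimate: 0.324

The posterior is Dirichlet(αᵢ + nᵢ) = Dirichlet(14, 25, 14, 25).
For a Dirichlet(a₁,…,a_K) with all aᵢ > 1, the mode has j-th component (aⱼ − 1)/(Σaᵢ − K).
Here Σaᵢ = 78 and K = 4, so p_4 = (25 − 1)/(78 − 4) = 24/74 ≈ 0.324.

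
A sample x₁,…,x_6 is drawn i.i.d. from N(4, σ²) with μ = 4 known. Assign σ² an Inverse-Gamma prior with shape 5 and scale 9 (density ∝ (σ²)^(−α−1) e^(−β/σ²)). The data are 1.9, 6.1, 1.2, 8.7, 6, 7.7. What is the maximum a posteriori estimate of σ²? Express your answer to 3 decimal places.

σ̂²_MAP = 4.136

Sum of squared deviations about the known mean: SS = (1.9−4)² + (6.1−4)² + (1.2−4)² + (8.7−4)² + (6−4)² + (7.7−4)² = 56.44.
The Normal likelihood contributes (σ²)^(−n/2) exp(−SS/(2σ²)), so the posterior is Inverse-Gamma(α + n/2, β + SS/2) = Inverse-Gamma(8, 37.22).
The mode of Inverse-Gamma(a, b) is b/(a+1) = 37.22/9 ≈ 4.136.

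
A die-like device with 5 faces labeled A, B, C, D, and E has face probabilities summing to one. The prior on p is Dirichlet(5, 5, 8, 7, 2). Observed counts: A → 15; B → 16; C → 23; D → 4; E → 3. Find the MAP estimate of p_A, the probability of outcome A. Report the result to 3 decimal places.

MAP estimate of p_A = 0.229

The posterior is Dirichlet(αᵢ + nᵢ) = Dirichlet(20, 21, 31, 11, 5).
For a Dirichlet(a₁,…,a_K) with all aᵢ > 1, the mode has j-th component (aⱼ − 1)/(Σaᵢ − K).
Here Σaᵢ = 88 and K = 5, so p_A = (20 − 1)/(88 − 5) = 19/83 ≈ 0.229.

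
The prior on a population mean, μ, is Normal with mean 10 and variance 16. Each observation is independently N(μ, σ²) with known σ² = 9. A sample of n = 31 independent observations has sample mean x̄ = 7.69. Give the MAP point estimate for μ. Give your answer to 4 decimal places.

n = 31, x̄ = 7.69.
For a Normal prior and Normal likelihood with known variance, the posterior is Normal; its mode equals its mean, the precision-weighted average.
Prior precision 1/σ₀² = 1/16 = 0.0625; data precision n/σ² = 31/9.
μ̂ = (0.0625·10 + (31/9)·7.69) / (0.0625 + 31/9) = (48803/1800)/(505/144) = 97606/12625 ≈ 7.7312.

μ̂_MAP = 7.7312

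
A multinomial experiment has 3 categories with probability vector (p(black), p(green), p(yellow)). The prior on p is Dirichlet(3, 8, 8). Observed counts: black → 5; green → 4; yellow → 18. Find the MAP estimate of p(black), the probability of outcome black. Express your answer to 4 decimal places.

MAP estimate of p(black) = 0.1628

The posterior is Dirichlet(αᵢ + nᵢ) = Dirichlet(8, 12, 26).
For a Dirichlet(a₁,…,a_K) with all aᵢ > 1, the mode has j-th component (aⱼ − 1)/(Σaᵢ − K).
Here Σaᵢ = 46 and K = 3, so p(black) = (8 − 1)/(46 − 3) = 7/43 ≈ 0.1628.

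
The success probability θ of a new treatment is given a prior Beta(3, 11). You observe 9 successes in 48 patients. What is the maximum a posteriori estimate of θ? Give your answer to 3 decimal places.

Prior: Beta(3, 11).
Data: 9 successes in 48 trials. The binomial likelihood contributes θ^9(1−θ)^39, so the posterior is Beta(3+9, 11+39) = Beta(12, 50).
For Beta(a, b) with a, b > 1 the mode is (a−1)/(a+b−2) = 11/60 ≈ 0.183.

θ̂_MAP = 0.183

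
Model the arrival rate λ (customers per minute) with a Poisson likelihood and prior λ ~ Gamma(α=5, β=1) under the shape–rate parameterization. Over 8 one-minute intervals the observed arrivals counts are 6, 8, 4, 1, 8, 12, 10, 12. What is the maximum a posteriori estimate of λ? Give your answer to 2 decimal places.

λ̂_MAP = 7.22

Σxᵢ = 6+8+4+1+8+12+10+12 = 61, with n = 8.
Posterior ∝ λ^4e^(−1λ) · λ^61e^(−8λ) = λ^65e^(−9λ), i.e. Gamma(shape=66, rate=9).
The mode of a Gamma(a, b) with a ≥ 1 (shape–rate) is (a−1)/b = 65/9 ≈ 7.22.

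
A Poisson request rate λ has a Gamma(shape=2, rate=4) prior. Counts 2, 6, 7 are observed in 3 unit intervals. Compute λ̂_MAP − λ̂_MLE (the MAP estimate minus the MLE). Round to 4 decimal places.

Σxᵢ = 15. Posterior is Gamma(17, 7); MAP = (17−1)/7 = 16/7 ≈ 2.28571.
MLE = x̄ = 15/3 ≈ 5.00000.
Difference = 16/7 − 15/3 = -19/7 ≈ -2.7143.

MAP − MLE = -2.7143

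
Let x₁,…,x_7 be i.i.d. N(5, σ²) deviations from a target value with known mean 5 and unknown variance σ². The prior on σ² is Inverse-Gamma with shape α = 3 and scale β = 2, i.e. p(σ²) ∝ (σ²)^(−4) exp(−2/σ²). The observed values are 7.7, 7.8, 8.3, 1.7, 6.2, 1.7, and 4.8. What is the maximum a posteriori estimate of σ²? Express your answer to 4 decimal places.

Sum of squared deviations about the known mean: SS = (7.7−5)² + (7.8−5)² + (8.3−5)² + (1.7−5)² + (6.2−5)² + (1.7−5)² + (4.8−5)² = 49.28.
The Normal likelihood contributes (σ²)^(−n/2) exp(−SS/(2σ²)), so the posterior is Inverse-Gamma(α + n/2, β + SS/2) = Inverse-Gamma(6.5, 26.64).
The mode of Inverse-Gamma(a, b) is b/(a+1) = 26.64/7.5 ≈ 3.5520.

σ̂²_MAP = 3.5520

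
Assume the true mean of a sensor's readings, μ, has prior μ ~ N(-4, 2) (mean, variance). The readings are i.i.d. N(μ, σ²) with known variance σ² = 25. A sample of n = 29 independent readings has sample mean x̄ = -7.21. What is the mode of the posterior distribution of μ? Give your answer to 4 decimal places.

μ̂_MAP = -6.2431

n = 29, x̄ = -7.21.
For a Normal prior and Normal likelihood with known variance, the posterior is Normal; its mode equals its mean, the precision-weighted average.
Prior precision 1/σ₀² = 1/2 = 0.5; data precision n/σ² = 29/25 = 1.16.
μ̂ = (0.5·(-4) + 1.16·(-7.21)) / (0.5 + 1.16) = (-10.3636)/1.66 = -25909/4150 ≈ -6.2431.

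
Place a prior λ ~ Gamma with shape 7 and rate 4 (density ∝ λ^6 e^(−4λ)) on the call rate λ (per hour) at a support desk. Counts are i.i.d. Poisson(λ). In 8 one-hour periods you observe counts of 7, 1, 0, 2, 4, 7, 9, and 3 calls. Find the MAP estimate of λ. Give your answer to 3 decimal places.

Σxᵢ = 7+1+0+2+4+7+9+3 = 33, with n = 8.
Posterior ∝ λ^6e^(−4λ) · λ^33e^(−8λ) = λ^39e^(−12λ), i.e. Gamma(shape=40, rate=12).
The mode of a Gamma(a, b) with a ≥ 1 (shape–rate) is (a−1)/b = 39/12 ≈ 3.250.

λ̂_MAP = 3.250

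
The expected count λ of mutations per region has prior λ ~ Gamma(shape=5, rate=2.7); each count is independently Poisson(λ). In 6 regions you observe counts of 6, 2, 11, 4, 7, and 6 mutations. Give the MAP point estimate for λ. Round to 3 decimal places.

Σxᵢ = 6+2+11+4+7+6 = 36, with n = 6.
Posterior ∝ λ^4e^(−2.7λ) · λ^36e^(−6λ) = λ^40e^(−8.7λ), i.e. Gamma(shape=41, rate=8.7).
The mode of a Gamma(a, b) with a ≥ 1 (shape–rate) is (a−1)/b = 40/8.7 ≈ 4.598.

λ̂_MAP = 4.598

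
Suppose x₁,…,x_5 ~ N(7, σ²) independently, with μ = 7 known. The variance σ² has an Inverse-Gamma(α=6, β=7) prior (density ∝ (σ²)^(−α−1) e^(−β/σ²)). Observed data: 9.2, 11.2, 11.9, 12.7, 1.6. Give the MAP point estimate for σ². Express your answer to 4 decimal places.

Sum of squared deviations about the known mean: SS = (9.2−7)² + (11.2−7)² + (11.9−7)² + (12.7−7)² + (1.6−7)² = 108.14.
The Normal likelihood contributes (σ²)^(−n/2) exp(−SS/(2σ²)), so the posterior is Inverse-Gamma(α + n/2, β + SS/2) = Inverse-Gamma(8.5, 61.07).
The mode of Inverse-Gamma(a, b) is b/(a+1) = 61.07/9.5 ≈ 6.4284.

σ̂²_MAP = 6.4284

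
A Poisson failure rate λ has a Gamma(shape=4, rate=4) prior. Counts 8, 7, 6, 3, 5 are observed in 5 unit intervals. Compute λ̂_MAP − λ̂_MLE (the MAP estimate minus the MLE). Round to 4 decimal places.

MAP − MLE = -2.2444

Σxᵢ = 29. Posterior is Gamma(33, 9); MAP = (33−1)/9 = 32/9 ≈ 3.55556.
MLE = x̄ = 29/5 ≈ 5.80000.
Difference = 32/9 − 29/5 = -101/45 ≈ -2.2444.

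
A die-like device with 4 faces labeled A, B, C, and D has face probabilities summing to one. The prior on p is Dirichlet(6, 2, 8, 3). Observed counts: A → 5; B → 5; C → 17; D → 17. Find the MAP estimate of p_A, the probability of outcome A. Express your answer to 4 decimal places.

MAP estimate of p_A = 0.1695

The posterior is Dirichlet(αᵢ + nᵢ) = Dirichlet(11, 7, 25, 20).
For a Dirichlet(a₁,…,a_K) with all aᵢ > 1, the mode has j-th component (aⱼ − 1)/(Σaᵢ − K).
Here Σaᵢ = 63 and K = 4, so p_A = (11 − 1)/(63 − 4) = 10/59 ≈ 0.1695.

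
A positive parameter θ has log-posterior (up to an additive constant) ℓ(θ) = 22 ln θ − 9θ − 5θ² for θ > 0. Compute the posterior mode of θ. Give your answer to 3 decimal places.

ℓ'(θ) = 22/θ − 9 − 10θ. Setting this to zero and multiplying by θ: 10θ² + 9θ − 22 = 0.
θ = (−9 + √(9² + 4·10·22)) / (2·10) = (−9 + √961) / 20 = (−9 + 31)/20 = 11/10.
ℓ''(θ) = −22/θ² − 10 < 0, confirming a maximum.

θ̂_MAP = 1.100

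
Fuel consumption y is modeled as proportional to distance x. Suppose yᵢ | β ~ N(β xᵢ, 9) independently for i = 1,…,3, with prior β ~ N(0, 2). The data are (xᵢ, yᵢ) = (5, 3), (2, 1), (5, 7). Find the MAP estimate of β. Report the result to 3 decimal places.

log p(β | y) = −Σ(yᵢ − βxᵢ)²/(2·9) − β²/(2·2) + const.
Setting the derivative to zero: Σxᵢ(yᵢ − βxᵢ)/9 − β/2 = 0, so β = Σxᵢyᵢ / (Σxᵢ² + σ²/τ²).
Σxᵢyᵢ = 5·3 + 2·1 + 5·7 = 52; Σxᵢ² = 54; σ²/τ² = 4.5.
β̂_MAP = 52 / (54 + 4.5) = 52/58.5 ≈ 0.889.

β̂_MAP = 0.889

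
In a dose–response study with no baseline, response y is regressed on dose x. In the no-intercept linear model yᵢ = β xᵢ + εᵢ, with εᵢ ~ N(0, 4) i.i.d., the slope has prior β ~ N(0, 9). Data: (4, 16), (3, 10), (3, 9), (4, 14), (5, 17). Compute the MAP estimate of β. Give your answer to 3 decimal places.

β̂_MAP = 3.473

log p(β | y) = −Σ(yᵢ − βxᵢ)²/(2·4) − β²/(2·9) + const.
Setting the derivative to zero: Σxᵢ(yᵢ − βxᵢ)/4 − β/9 = 0, so β = Σxᵢyᵢ / (Σxᵢ² + σ²/τ²).
Σxᵢyᵢ = 4·16 + 3·10 + 3·9 + 4·14 + 5·17 = 262; Σxᵢ² = 75; σ²/τ² = 4/9.
β̂_MAP = 262 / (75 + 4/9) = 262/(679/9) = 2358/679 ≈ 3.473.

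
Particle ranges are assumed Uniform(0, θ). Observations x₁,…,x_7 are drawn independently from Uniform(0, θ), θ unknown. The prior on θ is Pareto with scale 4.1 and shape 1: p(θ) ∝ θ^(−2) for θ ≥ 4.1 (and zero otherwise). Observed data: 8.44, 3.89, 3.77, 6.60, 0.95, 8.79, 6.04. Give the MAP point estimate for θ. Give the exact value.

The Uniform(0, θ) likelihood is θ^(−n) for θ ≥ max(xᵢ), zero otherwise. Here max(xᵢ) = 8.79.
Posterior ∝ θ^(−2) · θ^(−7) = θ^(−9) on θ ≥ max(4.1, 8.79) = 8.79.
This density is strictly decreasing in θ, so the posterior mode lies at the lower boundary of the support.

θ̂_MAP = 8.79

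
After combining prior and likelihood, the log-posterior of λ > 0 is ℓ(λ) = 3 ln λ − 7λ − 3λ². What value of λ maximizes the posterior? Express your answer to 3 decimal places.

λ̂_MAP = 0.333

ℓ'(λ) = 3/λ − 7 − 6λ. Setting this to zero and multiplying by λ: 6λ² + 7λ − 3 = 0.
λ = (−7 + √(7² + 4·6·3)) / (2·6) = (−7 + √121) / 12 = (−7 + 11)/12 = 1/3.
ℓ''(λ) = −3/λ² − 6 < 0, confirming a maximum.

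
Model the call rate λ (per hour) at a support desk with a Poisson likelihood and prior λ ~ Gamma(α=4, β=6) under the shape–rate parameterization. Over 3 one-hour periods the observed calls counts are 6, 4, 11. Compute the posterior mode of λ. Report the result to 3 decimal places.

λ̂_MAP = 2.667

Σxᵢ = 6+4+11 = 21, with n = 3.
Posterior ∝ λ^3e^(−6λ) · λ^21e^(−3λ) = λ^24e^(−9λ), i.e. Gamma(shape=25, rate=9).
The mode of a Gamma(a, b) with a ≥ 1 (shape–rate) is (a−1)/b = 24/9 ≈ 2.667.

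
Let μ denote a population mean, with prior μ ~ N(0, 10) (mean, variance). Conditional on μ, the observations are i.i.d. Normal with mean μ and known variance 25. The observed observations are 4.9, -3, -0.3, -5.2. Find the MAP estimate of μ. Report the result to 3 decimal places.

μ̂_MAP = -0.554

n = 4; x̄ = (4.9 + (-3) + (-0.3) + (-5.2))/4 = -3.6/4 = -0.9.
For a Normal prior and Normal likelihood with known variance, the posterior is Normal; its mode equals its mean, the precision-weighted average.
Prior precision 1/σ₀² = 1/10 = 0.1; data precision n/σ² = 4/25 = 0.16.
μ̂ = (0.1·0 + 0.16·(-0.9)) / (0.1 + 0.16) = (-0.144)/0.26 = -36/65 ≈ -0.554.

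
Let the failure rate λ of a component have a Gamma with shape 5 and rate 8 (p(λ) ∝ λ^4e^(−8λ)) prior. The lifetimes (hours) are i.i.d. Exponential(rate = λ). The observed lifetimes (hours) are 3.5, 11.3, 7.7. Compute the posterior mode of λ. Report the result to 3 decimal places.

The Exponential(rate=λ) likelihood is ∝ λ^n e^(−λΣtᵢ). Here n = 3 and Σtᵢ = 3.5 + 11.3 + 7.7 = 22.5.
Posterior ∝ λ^4e^(−8λ) · λ^3e^(−22.5λ) = λ^7e^(−30.5λ), i.e. Gamma(8, 30.5).
Mode = (a−1)/b = 7/30.5 ≈ 0.230.

λ̂_MAP = 0.230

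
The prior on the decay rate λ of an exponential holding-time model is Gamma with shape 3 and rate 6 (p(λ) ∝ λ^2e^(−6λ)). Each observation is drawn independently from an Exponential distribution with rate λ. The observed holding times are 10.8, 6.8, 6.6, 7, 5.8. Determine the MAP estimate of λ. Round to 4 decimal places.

The Exponential(rate=λ) likelihood is ∝ λ^n e^(−λΣtᵢ). Here n = 5 and Σtᵢ = 10.8 + 6.8 + 6.6 + 7 + 5.8 = 37.
Posterior ∝ λ^2e^(−6λ) · λ^5e^(−37λ) = λ^7e^(−43λ), i.e. Gamma(8, 43).
Mode = (a−1)/b = 7/43 ≈ 0.1628.

λ̂_MAP = 0.1628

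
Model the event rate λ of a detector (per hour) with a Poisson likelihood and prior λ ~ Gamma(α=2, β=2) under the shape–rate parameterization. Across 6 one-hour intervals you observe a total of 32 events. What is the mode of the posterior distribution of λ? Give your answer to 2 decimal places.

Σxᵢ = 32, n = 6.
Posterior ∝ λe^(−2λ) · λ^32e^(−6λ) = λ^33e^(−8λ), i.e. Gamma(shape=34, rate=8).
The mode of a Gamma(a, b) with a ≥ 1 (shape–rate) is (a−1)/b = 33/8 ≈ 4.13.

λ̂_MAP = 4.13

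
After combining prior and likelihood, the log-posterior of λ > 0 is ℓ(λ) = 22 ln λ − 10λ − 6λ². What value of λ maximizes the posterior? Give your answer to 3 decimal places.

ℓ'(λ) = 22/λ − 10 − 12λ. Setting this to zero and multiplying by λ: 12λ² + 10λ − 22 = 0.
λ = (−10 + √(10² + 4·12·22)) / (2·12) = (−10 + √1156) / 24 = (−10 + 34)/24 = 1.
ℓ''(λ) = −22/λ² − 12 < 0, confirming a maximum.

λ̂_MAP = 1.000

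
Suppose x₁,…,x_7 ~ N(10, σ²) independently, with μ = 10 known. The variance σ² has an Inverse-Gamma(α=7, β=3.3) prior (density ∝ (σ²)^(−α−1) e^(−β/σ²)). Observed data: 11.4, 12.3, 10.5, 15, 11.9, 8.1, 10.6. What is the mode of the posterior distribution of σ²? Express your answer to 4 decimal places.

Sum of squared deviations about the known mean: SS = (11.4−10)² + (12.3−10)² + (10.5−10)² + (15−10)² + (11.9−10)² + (8.1−10)² + (10.6−10)² = 40.08.
The Normal likelihood contributes (σ²)^(−n/2) exp(−SS/(2σ²)), so the posterior is Inverse-Gamma(α + n/2, β + SS/2) = Inverse-Gamma(10.5, 23.34).
The mode of Inverse-Gamma(a, b) is b/(a+1) = 23.34/11.5 ≈ 2.0296.

σ̂²_MAP = 2.0296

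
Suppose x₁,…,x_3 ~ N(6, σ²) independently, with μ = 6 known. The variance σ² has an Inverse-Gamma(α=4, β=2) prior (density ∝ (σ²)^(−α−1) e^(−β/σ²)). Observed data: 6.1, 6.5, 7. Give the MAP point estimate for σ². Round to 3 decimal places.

Sum of squared deviations about the known mean: SS = (6.1−6)² + (6.5−6)² + (7−6)² = 1.26.
The Normal likelihood contributes (σ²)^(−n/2) exp(−SS/(2σ²)), so the posterior is Inverse-Gamma(α + n/2, β + SS/2) = Inverse-Gamma(5.5, 2.63).
The mode of Inverse-Gamma(a, b) is b/(a+1) = 2.63/6.5 ≈ 0.405.

σ̂²_MAP = 0.405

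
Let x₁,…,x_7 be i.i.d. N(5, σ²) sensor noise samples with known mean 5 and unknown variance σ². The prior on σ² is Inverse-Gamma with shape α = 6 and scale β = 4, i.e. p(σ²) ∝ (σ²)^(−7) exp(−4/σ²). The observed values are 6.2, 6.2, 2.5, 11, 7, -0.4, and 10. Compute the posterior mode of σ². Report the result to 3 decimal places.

Sum of squared deviations about the known mean: SS = (6.2−5)² + (6.2−5)² + (2.5−5)² + (11−5)² + (7−5)² + (-0.4−5)² + (10−5)² = 103.29.
The Normal likelihood contributes (σ²)^(−n/2) exp(−SS/(2σ²)), so the posterior is Inverse-Gamma(α + n/2, β + SS/2) = Inverse-Gamma(9.5, 55.645).
The mode of Inverse-Gamma(a, b) is b/(a+1) = 55.645/10.5 ≈ 5.300.

σ̂²_MAP = 5.300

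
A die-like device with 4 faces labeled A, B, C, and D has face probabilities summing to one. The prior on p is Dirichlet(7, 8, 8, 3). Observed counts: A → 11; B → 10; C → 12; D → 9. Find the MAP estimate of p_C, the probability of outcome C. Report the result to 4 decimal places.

MAP estimate of p_C = 0.2969

The posterior is Dirichlet(αᵢ + nᵢ) = Dirichlet(18, 18, 20, 12).
For a Dirichlet(a₁,…,a_K) with all aᵢ > 1, the mode has j-th component (aⱼ − 1)/(Σaᵢ − K).
Here Σaᵢ = 68 and K = 4, so p_C = (20 − 1)/(68 − 4) = 19/64 ≈ 0.2969.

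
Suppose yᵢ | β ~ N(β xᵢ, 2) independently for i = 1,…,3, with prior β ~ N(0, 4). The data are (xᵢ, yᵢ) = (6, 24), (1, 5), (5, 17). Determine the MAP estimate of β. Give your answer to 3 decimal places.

β̂_MAP = 3.744

log p(β | y) = −Σ(yᵢ − βxᵢ)²/(2·2) − β²/(2·4) + const.
Setting the derivative to zero: Σxᵢ(yᵢ − βxᵢ)/2 − β/4 = 0, so β = Σxᵢyᵢ / (Σxᵢ² + σ²/τ²).
Σxᵢyᵢ = 6·24 + 1·5 + 5·17 = 234; Σxᵢ² = 62; σ²/τ² = 0.5.
β̂_MAP = 234 / (62 + 0.5) = 234/62.5 ≈ 3.744.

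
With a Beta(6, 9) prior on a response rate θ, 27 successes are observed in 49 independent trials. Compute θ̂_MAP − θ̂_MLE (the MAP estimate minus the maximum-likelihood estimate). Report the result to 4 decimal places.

MAP − MLE = -0.0349

Posterior is Beta(33, 31); MAP = (33−1)/(64−2) = 32/62 ≈ 0.51613.
MLE ignores the prior: θ̂_MLE = k/n = 27/49 ≈ 0.55102.
Difference = 32/62 − 27/49 = -53/1519 ≈ -0.0349.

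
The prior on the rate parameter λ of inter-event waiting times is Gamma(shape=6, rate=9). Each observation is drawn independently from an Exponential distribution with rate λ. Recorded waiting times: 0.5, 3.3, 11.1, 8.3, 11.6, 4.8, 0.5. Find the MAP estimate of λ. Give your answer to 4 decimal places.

The Exponential(rate=λ) likelihood is ∝ λ^n e^(−λΣtᵢ). Here n = 7 and Σtᵢ = 0.5 + 3.3 + 11.1 + 8.3 + 11.6 + 4.8 + 0.5 = 40.1.
Posterior ∝ λ^5e^(−9λ) · λ^7e^(−40.1λ) = λ^12e^(−49.1λ), i.e. Gamma(13, 49.1).
Mode = (a−1)/b = 12/49.1 ≈ 0.2444.

λ̂_MAP = 0.2444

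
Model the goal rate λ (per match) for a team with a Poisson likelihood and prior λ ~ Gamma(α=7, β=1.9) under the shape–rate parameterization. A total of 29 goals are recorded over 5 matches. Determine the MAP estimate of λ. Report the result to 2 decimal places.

λ̂_MAP = 5.07

Σxᵢ = 29, n = 5.
Posterior ∝ λ^6e^(−1.9λ) · λ^29e^(−5λ) = λ^35e^(−6.9λ), i.e. Gamma(shape=36, rate=6.9).
The mode of a Gamma(a, b) with a ≥ 1 (shape–rate) is (a−1)/b = 35/6.9 ≈ 5.07.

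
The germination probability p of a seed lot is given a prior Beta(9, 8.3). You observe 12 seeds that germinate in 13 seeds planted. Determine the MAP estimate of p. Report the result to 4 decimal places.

p̂_MAP = 0.7067

Prior: Beta(9, 8.3).
Data: 12 successes in 13 trials. The binomial likelihood contributes p^12(1−p)^1, so the posterior is Beta(9+12, 8.3+1) = Beta(21, 9.3).
For Beta(a, b) with a, b > 1 the mode is (a−1)/(a+b−2) = 20/28.3 ≈ 0.7067.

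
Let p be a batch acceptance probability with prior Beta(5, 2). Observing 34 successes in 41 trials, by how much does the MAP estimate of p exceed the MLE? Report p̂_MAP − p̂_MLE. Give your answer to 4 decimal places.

Posterior is Beta(39, 9); MAP = (39−1)/(48−2) = 38/46 ≈ 0.82609.
MLE ignores the prior: p̂_MLE = k/n = 34/41 ≈ 0.82927.
Difference = 38/46 − 34/41 = -3/943 ≈ -0.0032.

MAP − MLE = -0.0032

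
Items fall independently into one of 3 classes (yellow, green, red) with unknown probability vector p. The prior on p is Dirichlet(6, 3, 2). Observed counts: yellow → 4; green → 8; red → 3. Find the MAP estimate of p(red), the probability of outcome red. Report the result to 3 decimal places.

MAP estimate of p(red) = 0.174

The posterior is Dirichlet(αᵢ + nᵢ) = Dirichlet(10, 11, 5).
For a Dirichlet(a₁,…,a_K) with all aᵢ > 1, the mode has j-th component (aⱼ − 1)/(Σaᵢ − K).
Here Σaᵢ = 26 and K = 3, so p(red) = (5 − 1)/(26 − 3) = 4/23 ≈ 0.174.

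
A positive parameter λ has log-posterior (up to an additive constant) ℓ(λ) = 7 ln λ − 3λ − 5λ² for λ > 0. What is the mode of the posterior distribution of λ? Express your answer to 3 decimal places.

ℓ'(λ) = 7/λ − 3 − 10λ. Setting this to zero and multiplying by λ: 10λ² + 3λ − 7 = 0.
λ = (−3 + √(3² + 4·10·7)) / (2·10) = (−3 + √289) / 20 = (−3 + 17)/20 = 7/10.
ℓ''(λ) = −7/λ² − 10 < 0, confirming a maximum.

λ̂_MAP = 0.700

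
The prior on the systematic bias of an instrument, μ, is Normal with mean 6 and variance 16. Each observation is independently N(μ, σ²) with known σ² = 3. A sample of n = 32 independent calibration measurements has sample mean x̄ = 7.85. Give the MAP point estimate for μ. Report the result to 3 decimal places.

n = 32, x̄ = 7.85.
For a Normal prior and Normal likelihood with known variance, the posterior is Normal; its mode equals its mean, the precision-weighted average.
Prior precision 1/σ₀² = 1/16 = 0.0625; data precision n/σ² = 32/3.
μ̂ = (0.0625·6 + (32/3)·7.85) / (0.0625 + 32/3) = (10093/120)/(515/48) = 20186/2575 ≈ 7.839.

μ̂_MAP = 7.839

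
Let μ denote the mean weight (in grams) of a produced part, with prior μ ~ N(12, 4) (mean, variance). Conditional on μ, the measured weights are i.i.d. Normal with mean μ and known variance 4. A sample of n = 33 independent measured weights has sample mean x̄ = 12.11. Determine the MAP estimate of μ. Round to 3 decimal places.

μ̂_MAP = 12.107

n = 33, x̄ = 12.11.
For a Normal prior and Normal likelihood with known variance, the posterior is Normal; its mode equals its mean, the precision-weighted average.
Prior precision 1/σ₀² = 1/4 = 0.25; data precision n/σ² = 33/4 = 8.25.
μ̂ = (0.25·12 + 8.25·12.11) / (0.25 + 8.25) = 102.9075/8.5 = 41163/3400 ≈ 12.107.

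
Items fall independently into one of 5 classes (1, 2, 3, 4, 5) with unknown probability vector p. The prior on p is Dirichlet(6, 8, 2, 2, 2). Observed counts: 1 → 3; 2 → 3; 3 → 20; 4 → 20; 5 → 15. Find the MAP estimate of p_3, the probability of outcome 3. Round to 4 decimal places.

The posterior is Dirichlet(αᵢ + nᵢ) = Dirichlet(9, 11, 22, 22, 17).
For a Dirichlet(a₁,…,a_K) with all aᵢ > 1, the mode has j-th component (aⱼ − 1)/(Σaᵢ − K).
Here Σaᵢ = 81 and K = 5, so p_3 = (22 − 1)/(81 − 5) = 21/76 ≈ 0.2763.

MAP estimate: 0.2763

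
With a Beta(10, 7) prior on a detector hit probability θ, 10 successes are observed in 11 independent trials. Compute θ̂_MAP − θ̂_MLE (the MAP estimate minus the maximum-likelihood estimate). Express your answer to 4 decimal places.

MAP − MLE = -0.1783

Posterior is Beta(20, 8); MAP = (20−1)/(28−2) = 19/26 ≈ 0.73077.
MLE ignores the prior: θ̂_MLE = k/n = 10/11 ≈ 0.90909.
Difference = 19/26 − 10/11 = -51/286 ≈ -0.1783.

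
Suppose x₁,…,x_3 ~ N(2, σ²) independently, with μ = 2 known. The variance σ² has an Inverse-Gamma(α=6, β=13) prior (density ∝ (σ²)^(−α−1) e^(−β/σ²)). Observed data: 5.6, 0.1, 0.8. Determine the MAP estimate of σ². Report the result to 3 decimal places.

σ̂²_MAP = 2.589

Sum of squared deviations about the known mean: SS = (5.6−2)² + (0.1−2)² + (0.8−2)² = 18.01.
The Normal likelihood contributes (σ²)^(−n/2) exp(−SS/(2σ²)), so the posterior is Inverse-Gamma(α + n/2, β + SS/2) = Inverse-Gamma(7.5, 22.005).
The mode of Inverse-Gamma(a, b) is b/(a+1) = 22.005/8.5 ≈ 2.589.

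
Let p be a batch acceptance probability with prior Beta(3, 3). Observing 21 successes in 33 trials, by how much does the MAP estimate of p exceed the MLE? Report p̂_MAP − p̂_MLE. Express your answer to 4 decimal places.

Posterior is Beta(24, 15); MAP = (24−1)/(39−2) = 23/37 ≈ 0.62162.
MLE ignores the prior: p̂_MLE = k/n = 21/33 ≈ 0.63636.
Difference = 23/37 − 21/33 = -6/407 ≈ -0.0147.

MAP − MLE = -0.0147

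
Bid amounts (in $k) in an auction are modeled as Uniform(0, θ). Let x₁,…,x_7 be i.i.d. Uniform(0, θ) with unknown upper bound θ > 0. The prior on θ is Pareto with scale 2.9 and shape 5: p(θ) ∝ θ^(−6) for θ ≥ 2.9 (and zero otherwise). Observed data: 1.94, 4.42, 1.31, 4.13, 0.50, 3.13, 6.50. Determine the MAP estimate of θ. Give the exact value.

The Uniform(0, θ) likelihood is θ^(−n) for θ ≥ max(xᵢ), zero otherwise. Here max(xᵢ) = 6.50.
Posterior ∝ θ^(−6) · θ^(−7) = θ^(−13) on θ ≥ max(2.9, 6.50) = 6.50.
This density is strictly decreasing in θ, so the posterior mode lies at the lower boundary of the support.

θ̂_MAP = 6.50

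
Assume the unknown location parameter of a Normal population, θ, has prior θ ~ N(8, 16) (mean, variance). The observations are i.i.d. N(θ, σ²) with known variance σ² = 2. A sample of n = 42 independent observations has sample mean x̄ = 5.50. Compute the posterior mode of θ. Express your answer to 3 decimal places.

θ̂_MAP = 5.507

n = 42, x̄ = 5.50.
For a Normal prior and Normal likelihood with known variance, the posterior is Normal; its mode equals its mean, the precision-weighted average.
Prior precision 1/σ₀² = 1/16 = 0.0625; data precision n/σ² = 42/2 = 21.
θ̂ = (0.0625·8 + 21·5.5) / (0.0625 + 21) = 116/21.0625 = 1856/337 ≈ 5.507.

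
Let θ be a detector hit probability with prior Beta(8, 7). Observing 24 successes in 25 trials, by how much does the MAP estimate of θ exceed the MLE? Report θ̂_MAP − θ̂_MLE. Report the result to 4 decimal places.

MAP − MLE = -0.1442

Posterior is Beta(32, 8); MAP = (32−1)/(40−2) = 31/38 ≈ 0.81579.
MLE ignores the prior: θ̂_MLE = k/n = 24/25 ≈ 0.96000.
Difference = 31/38 − 24/25 = -137/950 ≈ -0.1442.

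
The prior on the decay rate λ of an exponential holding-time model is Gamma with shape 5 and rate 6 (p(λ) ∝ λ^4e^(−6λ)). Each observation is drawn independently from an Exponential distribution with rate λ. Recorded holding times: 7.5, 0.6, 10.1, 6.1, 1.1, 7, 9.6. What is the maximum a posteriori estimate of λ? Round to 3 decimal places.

The Exponential(rate=λ) likelihood is ∝ λ^n e^(−λΣtᵢ). Here n = 7 and Σtᵢ = 7.5 + 0.6 + 10.1 + 6.1 + 1.1 + 7 + 9.6 = 42.
Posterior ∝ λ^4e^(−6λ) · λ^7e^(−42λ) = λ^11e^(−48λ), i.e. Gamma(12, 48).
Mode = (a−1)/b = 11/48 ≈ 0.229.

λ̂_MAP = 0.229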